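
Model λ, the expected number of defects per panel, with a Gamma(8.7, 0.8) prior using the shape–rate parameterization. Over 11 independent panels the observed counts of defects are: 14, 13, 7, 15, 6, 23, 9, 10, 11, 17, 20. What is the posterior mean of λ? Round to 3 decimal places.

The Poisson likelihood adds the total count to the shape and the number of exposure periods to the rate. Here ∑xᵢ = 145 and n = 11, so shape 8.7→153.7 and rate 0.8→11.8.
Posterior mean = shape/rate = 153.7/11.8 = 13.025.

Posterior mean ≈ 13.025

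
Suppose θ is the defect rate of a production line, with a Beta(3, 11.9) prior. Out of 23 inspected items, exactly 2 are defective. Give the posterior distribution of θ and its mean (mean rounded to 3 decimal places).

Posterior: Beta(5, 32.9); mean ≈ 0.132

Observing 2 successes and 21 failures updates Beta(3, 11.9) by adding the success and failure counts to the two shape parameters: α = 3+2 = 5, β = 11.9+21 = 32.9.
Posterior mean = α/(α+β) = 5/37.9 = 0.132.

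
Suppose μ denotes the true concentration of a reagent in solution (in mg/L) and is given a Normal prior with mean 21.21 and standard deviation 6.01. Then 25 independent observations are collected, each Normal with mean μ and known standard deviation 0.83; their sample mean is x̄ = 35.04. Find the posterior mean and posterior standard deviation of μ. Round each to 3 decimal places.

Prior precision 1/τ₀² = 1/6.01² = 0.0276854; data precision n/σ² = 25/0.83² = 36.2897.
Posterior precision = 0.0276854 + 36.2897 = 36.3174, giving posterior SD = 1/√36.3174 = 0.166.
Posterior mean = (0.0276854·21.21 + 36.2897·35.04) / 36.3174 = 35.029.

Posterior mean ≈ 35.029; posterior SD ≈ 0.166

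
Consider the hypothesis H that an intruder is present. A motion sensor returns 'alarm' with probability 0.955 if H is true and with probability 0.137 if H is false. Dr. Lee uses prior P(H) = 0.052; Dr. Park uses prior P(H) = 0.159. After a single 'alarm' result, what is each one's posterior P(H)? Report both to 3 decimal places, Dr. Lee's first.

Dr. Lee: 0.277; Dr. Park: 0.569

P('+'|H) = 0.955, P('+'|¬H) = 0.137.
Dr. Lee: numerator 0.955·0.052 = 0.049660; evidence = 0.049660+0.137·0.948 = 0.17954; posterior = 0.277.
Dr. Park: numerator 0.955·0.159 = 0.15185; evidence = 0.15185+0.137·0.841 = 0.26706; posterior = 0.569.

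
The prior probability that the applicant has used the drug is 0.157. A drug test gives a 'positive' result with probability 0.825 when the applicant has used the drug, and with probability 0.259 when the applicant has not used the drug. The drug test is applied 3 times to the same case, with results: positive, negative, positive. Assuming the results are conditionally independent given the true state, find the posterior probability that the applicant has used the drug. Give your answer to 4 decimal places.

Posterior P(H) ≈ 0.3086

With H the event that the applicant has used the drug, the joint likelihood of the observed sequence is P(data|H) = 0.825·0.175·0.825 = 0.11911 and P(data|¬H) = 0.259·0.741·0.259 = 0.049707.
Bayes: P(H|data) = 0.157·0.11911 / (0.157·0.11911 + 0.843·0.049707) = 0.018700/0.060603 = 0.3086.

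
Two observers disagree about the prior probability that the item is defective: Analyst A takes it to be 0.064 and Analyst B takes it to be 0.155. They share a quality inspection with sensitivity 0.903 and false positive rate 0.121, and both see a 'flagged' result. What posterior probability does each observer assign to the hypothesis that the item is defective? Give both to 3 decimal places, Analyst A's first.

Analyst A: 0.338; Analyst B: 0.578

The likelihood ratio for a 'flagged' result is 0.903/0.121 = 7.4628.
Analyst A: prior odds 0.064/0.936 = 0.068376; posterior odds 0.51028; posterior probability 0.338.
Analyst B: prior odds 0.155/0.845 = 0.18343; posterior odds 1.3689; posterior probability 0.578.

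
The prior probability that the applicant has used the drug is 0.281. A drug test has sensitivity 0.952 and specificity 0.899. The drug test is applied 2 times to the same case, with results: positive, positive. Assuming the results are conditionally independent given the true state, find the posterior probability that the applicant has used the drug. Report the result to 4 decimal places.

Let H be the event that the applicant has used the drug; start with P(H) = 0.281. P('positive'|H) = 0.952, P('positive'|¬H) = 0.101.
Update on result 1 ('positive'): P(H) ← 0.952·0.2810 / (0.952·0.2810 + 0.101·0.7190) = 0.26751/0.34013 = 0.7865.
Update on result 2 ('positive'): P(H) ← 0.952·0.7865 / (0.952·0.7865 + 0.101·0.2135) = 0.74875/0.77031 = 0.9720.

Posterior P(H) ≈ 0.9720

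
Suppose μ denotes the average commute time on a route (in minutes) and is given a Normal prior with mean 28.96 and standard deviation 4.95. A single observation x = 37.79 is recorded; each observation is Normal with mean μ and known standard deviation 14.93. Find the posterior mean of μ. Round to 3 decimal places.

Posterior mean ≈ 29.834

With known σ, the Normal prior is conjugate. Weight on the data is w = (n/σ²)/(n/σ² + 1/τ₀²) = 0.00448622/(0.00448622+0.0408122) = 0.099037.
Posterior mean = w·x̄ + (1−w)·μ₀ = 0.099037·37.79 + 0.90096·28.96 = 29.834.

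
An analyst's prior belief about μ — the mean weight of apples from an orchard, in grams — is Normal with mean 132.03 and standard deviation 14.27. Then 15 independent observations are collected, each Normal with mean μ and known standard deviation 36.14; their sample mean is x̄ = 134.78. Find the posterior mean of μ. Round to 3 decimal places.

Prior precision 1/τ₀² = 1/14.27² = 0.00491080; data precision n/σ² = 15/36.14² = 0.0114846.
Posterior precision = 0.00491080 + 0.0114846 = 0.0163954.
Posterior mean = (0.00491080·132.03 + 0.0114846·134.78) / 0.0163954 = 133.956.

Posterior mean ≈ 133.956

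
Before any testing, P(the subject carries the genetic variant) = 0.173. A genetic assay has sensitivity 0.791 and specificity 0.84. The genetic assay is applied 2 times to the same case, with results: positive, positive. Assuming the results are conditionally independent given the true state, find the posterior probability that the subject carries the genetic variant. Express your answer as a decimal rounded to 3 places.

Posterior P(H) ≈ 0.836

Let H be the event that the subject carries the genetic variant; start with P(H) = 0.173. P('positive'|H) = 0.791, P('positive'|¬H) = 0.16.
Update on result 1 ('positive'): P(H) ← 0.791·0.1730 / (0.791·0.1730 + 0.16·0.8270) = 0.13684/0.26916 = 0.5084.
Update on result 2 ('positive'): P(H) ← 0.791·0.5084 / (0.791·0.5084 + 0.16·0.4916) = 0.40215/0.48080 = 0.8364.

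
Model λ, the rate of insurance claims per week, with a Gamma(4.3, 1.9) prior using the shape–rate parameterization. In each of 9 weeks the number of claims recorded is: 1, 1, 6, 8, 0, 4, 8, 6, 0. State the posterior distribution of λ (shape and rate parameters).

Total count ∑xᵢ = 34 over n = 9 weeks.
Gamma is conjugate to the Poisson likelihood: posterior is Gamma(shape = 4.3+34 = 38.3, rate = 1.9+9 = 10.9).

Posterior: Gamma(shape=38.3, rate=10.9)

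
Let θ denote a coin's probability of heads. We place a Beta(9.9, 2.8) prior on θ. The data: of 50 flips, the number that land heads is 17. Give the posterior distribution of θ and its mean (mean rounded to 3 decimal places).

Observing 17 successes and 33 failures updates Beta(9.9, 2.8) by adding the success and failure counts to the two shape parameters: α = 9.9+17 = 26.9, β = 2.8+33 = 35.8.
E[θ | data] = 26.9/(26.9+35.8) = 0.429.

Posterior: Beta(26.9, 35.8); mean ≈ 0.429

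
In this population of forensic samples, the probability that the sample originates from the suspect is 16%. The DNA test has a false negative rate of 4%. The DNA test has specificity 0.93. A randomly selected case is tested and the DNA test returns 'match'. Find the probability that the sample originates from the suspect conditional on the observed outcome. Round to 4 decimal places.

Let H be the event that the sample originates from the suspect. P(H) = 0.16, so P(¬H) = 0.84. With E the 'match' result, P(E|H) = 0.96 and P(E|¬H) = 0.07.
P(E) = 0.96·0.16 + 0.07·0.84 = 0.15360 + 0.058800 = 0.21240.
By Bayes' theorem, P(H|E) = 0.15360 / 0.21240 = 0.7232.

P(H | E) ≈ 0.7232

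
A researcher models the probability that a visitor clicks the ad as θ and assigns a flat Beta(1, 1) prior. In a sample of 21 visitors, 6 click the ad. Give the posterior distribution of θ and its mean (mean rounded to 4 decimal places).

Posterior: Beta(7, 16); mean ≈ 0.3043

Observing 6 successes and 15 failures updates Beta(1, 1) by adding the success and failure counts to the two shape parameters: α = 1+6 = 7, β = 1+15 = 16.
Posterior mean = α/(α+β) = 7/23 = 0.3043.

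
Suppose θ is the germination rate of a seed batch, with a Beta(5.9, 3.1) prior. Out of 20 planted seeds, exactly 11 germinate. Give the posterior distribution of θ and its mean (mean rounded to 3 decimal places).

Posterior: Beta(16.9, 12.1); mean ≈ 0.583

Observing 11 successes and 9 failures updates Beta(5.9, 3.1) by adding the success and failure counts to the two shape parameters: α = 5.9+11 = 16.9, β = 3.1+9 = 12.1.
Posterior mean = α/(α+β) = 16.9/29 = 0.583.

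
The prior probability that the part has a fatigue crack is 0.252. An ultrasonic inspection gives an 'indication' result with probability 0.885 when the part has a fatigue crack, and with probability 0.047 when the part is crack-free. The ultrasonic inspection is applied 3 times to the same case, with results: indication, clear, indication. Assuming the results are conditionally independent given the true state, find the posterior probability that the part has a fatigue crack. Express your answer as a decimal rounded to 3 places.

Posterior P(H) ≈ 0.935

Let H be the event that the part has a fatigue crack; start with P(H) = 0.252. P('indication'|H) = 0.885, P('indication'|¬H) = 0.047.
Update on result 1 ('indication'): P(H) ← 0.885·0.2520 / (0.885·0.2520 + 0.047·0.7480) = 0.22302/0.25818 = 0.8638.
Update on result 2 ('clear'): P(H) ← 0.115·0.8638 / (0.115·0.8638 + 0.953·0.1362) = 0.099340/0.22911 = 0.4336.
Update on result 3 ('indication'): P(H) ← 0.885·0.4336 / (0.885·0.4336 + 0.047·0.5664) = 0.38373/0.41035 = 0.9351.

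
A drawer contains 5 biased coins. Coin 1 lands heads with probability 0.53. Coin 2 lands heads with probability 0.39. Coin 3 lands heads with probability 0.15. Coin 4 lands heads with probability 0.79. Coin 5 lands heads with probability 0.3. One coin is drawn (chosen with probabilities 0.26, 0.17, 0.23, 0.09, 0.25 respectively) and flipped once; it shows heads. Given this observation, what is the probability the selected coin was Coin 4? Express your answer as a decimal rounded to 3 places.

Posterior probability ≈ 0.185

Tabulate prior·likelihood by source: [1] prior 0.26, lik 0.53, product 0.1378; [2] prior 0.17, lik 0.39, product 0.06630; [3] prior 0.23, lik 0.15, product 0.03450; [4] prior 0.09, lik 0.79, product 0.07110; [5] prior 0.25, lik 0.3, product 0.07500.
Normalizing constant = 0.38470; the posterior for Coin 4 is its product over the sum, 0.07110/0.38470 = 0.185.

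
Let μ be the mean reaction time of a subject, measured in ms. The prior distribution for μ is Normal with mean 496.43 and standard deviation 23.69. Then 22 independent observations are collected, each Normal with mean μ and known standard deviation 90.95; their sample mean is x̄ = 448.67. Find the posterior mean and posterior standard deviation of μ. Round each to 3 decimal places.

Posterior mean ≈ 467.831; posterior SD ≈ 15.005

Prior precision 1/τ₀² = 1/23.69² = 0.00178184; data precision n/σ² = 22/90.95² = 0.00265961.
Posterior precision = 0.00178184 + 0.00265961 = 0.00444145, giving posterior SD = 1/√0.00444145 = 15.005.
Posterior mean = (0.00178184·496.43 + 0.00265961·448.67) / 0.00444145 = 467.831.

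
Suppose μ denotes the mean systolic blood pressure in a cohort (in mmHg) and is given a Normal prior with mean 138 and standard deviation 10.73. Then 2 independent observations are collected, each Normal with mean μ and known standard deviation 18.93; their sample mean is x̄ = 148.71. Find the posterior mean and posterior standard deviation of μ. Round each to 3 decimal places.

With known σ, the Normal prior is conjugate. Weight on the data is w = (n/σ²)/(n/σ² + 1/τ₀²) = 0.00558122/(0.00558122+0.00868561) = 0.39120.
Posterior mean = w·x̄ + (1−w)·μ₀ = 0.39120·148.71 + 0.60880·138 = 142.190. Posterior variance = 1/(0.00558122+0.00868561) = 70.0927, so SD = 8.372.

Posterior mean ≈ 142.190; posterior SD ≈ 8.372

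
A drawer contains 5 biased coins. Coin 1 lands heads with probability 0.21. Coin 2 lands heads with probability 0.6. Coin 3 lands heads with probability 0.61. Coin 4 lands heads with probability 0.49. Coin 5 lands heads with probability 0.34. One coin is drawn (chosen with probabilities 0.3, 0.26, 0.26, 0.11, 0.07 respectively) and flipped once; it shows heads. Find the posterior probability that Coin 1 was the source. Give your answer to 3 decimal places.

Posterior probability ≈ 0.138

P(heads|C1) = 0.21; P(heads|C2) = 0.6; P(heads|C3) = 0.61; P(heads|C4) = 0.49; P(heads|C5) = 0.34.
Prior × likelihood for each source: 0.3·0.21=0.06300, 0.26·0.6=0.1560, 0.26·0.61=0.1586, 0.11·0.49=0.05390, 0.07·0.34=0.02380. Summing gives P(heads) = 0.45530.
P(Coin 1 | heads) = 0.06300 / 0.45530 = 0.138.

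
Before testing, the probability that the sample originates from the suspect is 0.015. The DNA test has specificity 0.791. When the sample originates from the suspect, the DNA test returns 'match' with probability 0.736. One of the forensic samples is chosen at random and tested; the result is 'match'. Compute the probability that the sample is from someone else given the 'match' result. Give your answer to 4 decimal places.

Write H for 'the sample originates from the suspect'. Prior odds H:¬H = 0.015/0.985 = 0.015228. For the 'match' outcome, the likelihood ratio is 0.736/0.209 = 3.5215.
Posterior odds = 0.015228 × 3.5215 = 0.053627, so P(H|E) = 0.053627/(1+0.053627) = 0.0509. Then P(¬H|E) = 1 − 0.0509 = 0.9491.

P(¬H | E) ≈ 0.9491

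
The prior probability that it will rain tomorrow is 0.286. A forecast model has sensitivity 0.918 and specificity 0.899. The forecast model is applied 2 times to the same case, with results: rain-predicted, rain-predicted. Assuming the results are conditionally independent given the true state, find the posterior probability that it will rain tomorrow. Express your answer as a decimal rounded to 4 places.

Let H be the event that it will rain tomorrow; start with P(H) = 0.286. P('rain-predicted'|H) = 0.918, P('rain-predicted'|¬H) = 0.101.
Update on result 1 ('rain-predicted'): P(H) ← 0.918·0.2860 / (0.918·0.2860 + 0.101·0.7140) = 0.26255/0.33466 = 0.7845.
Update on result 2 ('rain-predicted'): P(H) ← 0.918·0.7845 / (0.918·0.7845 + 0.101·0.2155) = 0.72019/0.74195 = 0.9707.

Posterior P(H) ≈ 0.9707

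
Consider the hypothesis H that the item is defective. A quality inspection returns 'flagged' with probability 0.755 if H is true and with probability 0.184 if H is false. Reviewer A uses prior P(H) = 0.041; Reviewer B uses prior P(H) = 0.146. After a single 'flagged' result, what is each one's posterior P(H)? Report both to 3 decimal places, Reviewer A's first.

P('+'|H) = 0.755, P('+'|¬H) = 0.184.
Reviewer A: numerator 0.755·0.041 = 0.030955; evidence = 0.030955+0.184·0.959 = 0.20741; posterior = 0.149.
Reviewer B: numerator 0.755·0.146 = 0.11023; evidence = 0.11023+0.184·0.854 = 0.26737; posterior = 0.412.

Reviewer A: 0.149; Reviewer B: 0.412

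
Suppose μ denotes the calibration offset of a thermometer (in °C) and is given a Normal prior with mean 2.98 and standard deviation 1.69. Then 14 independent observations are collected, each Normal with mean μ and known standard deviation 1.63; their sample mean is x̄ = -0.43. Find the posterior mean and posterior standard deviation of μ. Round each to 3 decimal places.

Posterior mean ≈ -0.218; posterior SD ≈ 0.422

With known σ, the Normal prior is conjugate. Weight on the data is w = (n/σ²)/(n/σ² + 1/τ₀²) = 5.26930/(5.26930+0.350128) = 0.93769.
Posterior mean = w·x̄ + (1−w)·μ₀ = 0.93769·-0.43 + 0.062307·2.98 = -0.218. Posterior variance = 1/(5.26930+0.350128) = 0.177954, so SD = 0.422.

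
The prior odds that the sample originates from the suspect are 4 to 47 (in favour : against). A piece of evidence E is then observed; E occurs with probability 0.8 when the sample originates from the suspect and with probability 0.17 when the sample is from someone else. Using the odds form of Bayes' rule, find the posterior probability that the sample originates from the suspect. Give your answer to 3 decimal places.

Posterior probability ≈ 0.286

Prior odds = 4/47 = 0.085106.
Likelihood ratio for E = 0.8/0.17 = 4.7059.
Posterior odds = prior odds × LR = 0.40050.
Posterior probability = odds/(1+odds) = 0.40050/1.4005 = 0.286.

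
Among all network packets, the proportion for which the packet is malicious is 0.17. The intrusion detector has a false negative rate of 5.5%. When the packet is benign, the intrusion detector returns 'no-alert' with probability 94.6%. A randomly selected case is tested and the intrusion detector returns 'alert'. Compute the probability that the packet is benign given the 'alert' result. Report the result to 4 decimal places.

Write H for 'the packet is malicious'. Prior odds H:¬H = 0.17/0.83 = 0.20482. For the 'alert' outcome, the likelihood ratio is 0.945/0.054 = 17.500.
Posterior odds = 0.20482 × 17.500 = 3.5843, so P(H|E) = 3.5843/(1+3.5843) = 0.7819. Then P(¬H|E) = 1 − 0.7819 = 0.2181.

P(¬H | E) ≈ 0.2181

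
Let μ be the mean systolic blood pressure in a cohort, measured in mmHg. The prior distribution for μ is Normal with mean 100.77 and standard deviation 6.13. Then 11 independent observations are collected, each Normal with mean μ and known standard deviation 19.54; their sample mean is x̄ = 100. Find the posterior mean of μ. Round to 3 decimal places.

Prior precision 1/τ₀² = 1/6.13² = 0.0266121; data precision n/σ² = 11/19.54² = 0.0288100.
Posterior precision = 0.0266121 + 0.0288100 = 0.0554221.
Posterior mean = (0.0266121·100.77 + 0.0288100·100) / 0.0554221 = 100.370.

Posterior mean ≈ 100.370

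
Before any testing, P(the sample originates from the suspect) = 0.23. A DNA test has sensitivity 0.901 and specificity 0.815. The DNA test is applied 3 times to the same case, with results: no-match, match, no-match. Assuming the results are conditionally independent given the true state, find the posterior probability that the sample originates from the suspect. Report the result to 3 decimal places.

Let H be the event that the sample originates from the suspect; start with P(H) = 0.23. P('match'|H) = 0.901, P('match'|¬H) = 0.185.
Update on result 1 ('no-match'): P(H) ← 0.099·0.2300 / (0.099·0.2300 + 0.815·0.7700) = 0.022770/0.65032 = 0.0350.
Update on result 2 ('match'): P(H) ← 0.901·0.0350 / (0.901·0.0350 + 0.185·0.9650) = 0.031547/0.21007 = 0.1502.
Update on result 3 ('no-match'): P(H) ← 0.099·0.1502 / (0.099·0.1502 + 0.815·0.8498) = 0.014867/0.70747 = 0.0210.

Posterior P(H) ≈ 0.021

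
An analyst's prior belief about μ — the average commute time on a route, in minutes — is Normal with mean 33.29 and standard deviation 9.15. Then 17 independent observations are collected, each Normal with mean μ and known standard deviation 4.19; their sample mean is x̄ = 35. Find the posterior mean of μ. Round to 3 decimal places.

Posterior mean ≈ 34.979

With known σ, the Normal prior is conjugate. Weight on the data is w = (n/σ²)/(n/σ² + 1/τ₀²) = 0.968324/(0.968324+0.0119442) = 0.98782.
Posterior mean = w·x̄ + (1−w)·μ₀ = 0.98782·35 + 0.012185·33.29 = 34.979.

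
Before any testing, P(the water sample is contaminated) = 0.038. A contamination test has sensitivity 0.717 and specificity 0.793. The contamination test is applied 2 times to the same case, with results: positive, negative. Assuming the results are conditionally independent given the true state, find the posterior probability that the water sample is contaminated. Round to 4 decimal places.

Let H be the event that the water sample is contaminated; start with P(H) = 0.038. P('positive'|H) = 0.717, P('positive'|¬H) = 0.207.
Update on result 1 ('positive'): P(H) ← 0.717·0.0380 / (0.717·0.0380 + 0.207·0.9620) = 0.027246/0.22638 = 0.1204.
Update on result 2 ('negative'): P(H) ← 0.283·0.1204 / (0.283·0.1204 + 0.793·0.8796) = 0.034061/0.73162 = 0.0466.

Posterior P(H) ≈ 0.0466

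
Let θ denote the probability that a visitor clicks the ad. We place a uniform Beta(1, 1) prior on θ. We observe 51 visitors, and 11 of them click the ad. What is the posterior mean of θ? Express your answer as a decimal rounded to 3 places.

Observing 11 successes and 40 failures updates Beta(1, 1) by adding the success and failure counts to the two shape parameters: α = 1+11 = 12, β = 1+40 = 41.
E[θ | data] = 12/(12+41) = 0.226.

Posterior mean ≈ 0.226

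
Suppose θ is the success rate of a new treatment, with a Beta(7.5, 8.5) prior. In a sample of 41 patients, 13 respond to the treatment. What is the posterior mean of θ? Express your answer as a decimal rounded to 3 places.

The binomial likelihood is conjugate to the Beta prior: with 13 successes and 28 failures, the posterior is Beta(7.5+13, 8.5+28) = Beta(20.5, 36.5).
Posterior mean = α/(α+β) = 20.5/57 = 0.360.

Posterior mean ≈ 0.360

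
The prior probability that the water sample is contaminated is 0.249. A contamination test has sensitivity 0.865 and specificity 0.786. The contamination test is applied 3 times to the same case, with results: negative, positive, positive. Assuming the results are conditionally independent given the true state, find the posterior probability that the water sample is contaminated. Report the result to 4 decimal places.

Posterior P(H) ≈ 0.4820

Let H be the event that the water sample is contaminated; start with P(H) = 0.249. P('positive'|H) = 0.865, P('positive'|¬H) = 0.214.
Update on result 1 ('negative'): P(H) ← 0.135·0.2490 / (0.135·0.2490 + 0.786·0.7510) = 0.033615/0.62390 = 0.0539.
Update on result 2 ('positive'): P(H) ← 0.865·0.0539 / (0.865·0.0539 + 0.214·0.9461) = 0.046605/0.24908 = 0.1871.
Update on result 3 ('positive'): P(H) ← 0.865·0.1871 / (0.865·0.1871 + 0.214·0.8129) = 0.16185/0.33581 = 0.4820.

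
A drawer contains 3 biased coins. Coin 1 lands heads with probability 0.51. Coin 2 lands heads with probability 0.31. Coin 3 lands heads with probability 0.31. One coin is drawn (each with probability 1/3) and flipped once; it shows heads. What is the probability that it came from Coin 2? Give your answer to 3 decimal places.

Posterior probability ≈ 0.274

Tabulate prior·likelihood by source: [1] prior 0.333333, lik 0.51, product 0.1700; [2] prior 0.333333, lik 0.31, product 0.1033; [3] prior 0.333333, lik 0.31, product 0.1033.
Normalizing constant = 0.37667; the posterior for Coin 2 is its product over the sum, 0.1033/0.37667 = 0.274.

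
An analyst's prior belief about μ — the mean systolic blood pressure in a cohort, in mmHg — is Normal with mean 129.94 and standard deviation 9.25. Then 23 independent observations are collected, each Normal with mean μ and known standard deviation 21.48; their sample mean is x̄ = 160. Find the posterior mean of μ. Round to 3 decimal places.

Posterior mean ≈ 154.291

Prior precision 1/τ₀² = 1/9.25² = 0.0116874; data precision n/σ² = 23/21.48² = 0.0498493.
Posterior precision = 0.0116874 + 0.0498493 = 0.0615367.
Posterior mean = (0.0116874·129.94 + 0.0498493·160) / 0.0615367 = 154.291.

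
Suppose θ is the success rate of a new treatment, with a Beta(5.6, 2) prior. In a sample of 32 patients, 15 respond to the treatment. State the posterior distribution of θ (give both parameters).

The binomial likelihood is conjugate to the Beta prior: with 15 successes and 17 failures, the posterior is Beta(5.6+15, 2+17) = Beta(20.6, 19).

Posterior: Beta(20.6, 19)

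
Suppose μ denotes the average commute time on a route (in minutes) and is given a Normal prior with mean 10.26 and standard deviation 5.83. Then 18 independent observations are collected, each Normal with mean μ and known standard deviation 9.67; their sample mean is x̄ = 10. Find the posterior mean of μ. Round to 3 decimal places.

Prior precision 1/τ₀² = 1/5.83² = 0.0294214; data precision n/σ² = 18/9.67² = 0.192495.
Posterior precision = 0.0294214 + 0.192495 = 0.221916.
Posterior mean = (0.0294214·10.26 + 0.192495·10) / 0.221916 = 10.034.

Posterior mean ≈ 10.034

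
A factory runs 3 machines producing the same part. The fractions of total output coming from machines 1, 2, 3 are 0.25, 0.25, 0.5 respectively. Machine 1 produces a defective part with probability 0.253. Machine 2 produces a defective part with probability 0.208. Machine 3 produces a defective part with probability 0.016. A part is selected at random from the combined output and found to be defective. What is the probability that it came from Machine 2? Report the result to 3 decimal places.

P(defective|M1) = 0.253; P(defective|M2) = 0.208; P(defective|M3) = 0.016.
Prior × likelihood for each source: 0.25·0.253=0.06325, 0.25·0.208=0.05200, 0.5·0.016=0.008000. Summing gives P(defective) = 0.12325.
P(Machine 2 | defective) = 0.05200 / 0.12325 = 0.422.

Posterior probability ≈ 0.422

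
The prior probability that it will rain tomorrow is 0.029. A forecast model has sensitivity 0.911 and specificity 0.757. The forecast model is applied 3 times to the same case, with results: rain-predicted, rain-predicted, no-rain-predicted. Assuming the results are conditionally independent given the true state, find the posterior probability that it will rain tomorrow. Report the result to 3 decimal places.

Let H be the event that it will rain tomorrow; start with P(H) = 0.029. P('rain-predicted'|H) = 0.911, P('rain-predicted'|¬H) = 0.243.
Update on result 1 ('rain-predicted'): P(H) ← 0.911·0.0290 / (0.911·0.0290 + 0.243·0.9710) = 0.026419/0.26237 = 0.1007.
Update on result 2 ('rain-predicted'): P(H) ← 0.911·0.1007 / (0.911·0.1007 + 0.243·0.8993) = 0.091731/0.31026 = 0.2957.
Update on result 3 ('no-rain-predicted'): P(H) ← 0.089·0.2957 / (0.089·0.2957 + 0.757·0.7043) = 0.026313/0.55950 = 0.0470.

Posterior P(H) ≈ 0.047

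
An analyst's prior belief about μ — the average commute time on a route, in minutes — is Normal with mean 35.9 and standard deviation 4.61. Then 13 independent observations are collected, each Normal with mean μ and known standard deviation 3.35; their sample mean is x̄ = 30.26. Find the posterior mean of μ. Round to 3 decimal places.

Posterior mean ≈ 30.480

Prior precision 1/τ₀² = 1/4.61² = 0.0470542; data precision n/σ² = 13/3.35² = 1.15839.
Posterior precision = 0.0470542 + 1.15839 = 1.20544.
Posterior mean = (0.0470542·35.9 + 1.15839·30.26) / 1.20544 = 30.480.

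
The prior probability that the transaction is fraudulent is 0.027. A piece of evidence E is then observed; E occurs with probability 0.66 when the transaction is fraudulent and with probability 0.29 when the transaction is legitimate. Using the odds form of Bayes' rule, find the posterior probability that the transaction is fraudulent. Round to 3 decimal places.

Posterior probability ≈ 0.059

Prior odds = 0.027/(1−0.027) = 0.027749. In log-odds, ln(0.027749) = -3.5845.
Add log likelihood ratio: ln(2.2759) = 0.82236.
Posterior log-odds = -2.7622, so posterior odds = exp(-2.7622) = 0.063153. Converting, P(H|E) = 0.063153/1.0632 = 0.059.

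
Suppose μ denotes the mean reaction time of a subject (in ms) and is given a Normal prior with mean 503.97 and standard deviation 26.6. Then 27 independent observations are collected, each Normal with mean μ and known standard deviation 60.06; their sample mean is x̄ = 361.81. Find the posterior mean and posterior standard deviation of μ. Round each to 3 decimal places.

Posterior mean ≈ 384.389; posterior SD ≈ 10.601

With known σ, the Normal prior is conjugate. Weight on the data is w = (n/σ²)/(n/σ² + 1/τ₀²) = 0.00748502/(0.00748502+0.00141331) = 0.84117.
Posterior mean = w·x̄ + (1−w)·μ₀ = 0.84117·361.81 + 0.15883·503.97 = 384.389. Posterior variance = 1/(0.00748502+0.00141331) = 112.381, so SD = 10.601.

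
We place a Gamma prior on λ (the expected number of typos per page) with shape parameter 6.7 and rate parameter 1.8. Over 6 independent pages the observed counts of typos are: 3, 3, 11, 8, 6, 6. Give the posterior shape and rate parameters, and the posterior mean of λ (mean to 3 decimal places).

Posterior: Gamma(shape=43.7, rate=7.8); mean ≈ 5.603

The Poisson likelihood adds the total count to the shape and the number of exposure periods to the rate. Here ∑xᵢ = 37 and n = 6, so shape 6.7→43.7 and rate 1.8→7.8.
Posterior mean = shape/rate = 43.7/7.8 = 5.603.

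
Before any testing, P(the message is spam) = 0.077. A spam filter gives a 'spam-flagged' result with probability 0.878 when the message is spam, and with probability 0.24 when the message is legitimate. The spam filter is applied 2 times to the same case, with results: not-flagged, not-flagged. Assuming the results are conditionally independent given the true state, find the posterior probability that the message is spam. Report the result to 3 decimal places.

Posterior P(H) ≈ 0.002

With H the event that the message is spam, the joint likelihood of the observed sequence is P(data|H) = 0.122·0.122 = 0.014884 and P(data|¬H) = 0.76·0.76 = 0.57760.
Bayes: P(H|data) = 0.077·0.014884 / (0.077·0.014884 + 0.923·0.57760) = 0.0011461/0.53427 = 0.0021.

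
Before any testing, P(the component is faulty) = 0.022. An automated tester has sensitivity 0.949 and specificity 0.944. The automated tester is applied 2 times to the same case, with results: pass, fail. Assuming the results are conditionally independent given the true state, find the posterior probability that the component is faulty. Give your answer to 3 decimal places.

Posterior P(H) ≈ 0.020

Let H be the event that the component is faulty; start with P(H) = 0.022. P('fail'|H) = 0.949, P('fail'|¬H) = 0.056.
Update on result 1 ('pass'): P(H) ← 0.051·0.0220 / (0.051·0.0220 + 0.944·0.9780) = 0.0011220/0.92435 = 0.0012.
Update on result 2 ('fail'): P(H) ← 0.949·0.0012 / (0.949·0.0012 + 0.056·0.9988) = 0.0011519/0.057084 = 0.0202.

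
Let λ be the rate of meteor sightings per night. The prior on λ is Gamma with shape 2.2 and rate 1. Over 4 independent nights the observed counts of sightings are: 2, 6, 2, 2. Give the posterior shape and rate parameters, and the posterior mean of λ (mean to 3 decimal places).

Posterior: Gamma(shape=14.2, rate=5); mean ≈ 2.840

Total count ∑xᵢ = 12 over n = 4 nights.
Gamma is conjugate to the Poisson likelihood: posterior is Gamma(shape = 2.2+12 = 14.2, rate = 1+4 = 5).
Posterior mean = shape/rate = 14.2/5 = 2.840.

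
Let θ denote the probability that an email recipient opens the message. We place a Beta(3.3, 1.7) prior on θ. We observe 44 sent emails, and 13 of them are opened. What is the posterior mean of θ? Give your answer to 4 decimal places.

Posterior mean ≈ 0.3327

Observing 13 successes and 31 failures updates Beta(3.3, 1.7) by adding the success and failure counts to the two shape parameters: α = 3.3+13 = 16.3, β = 1.7+31 = 32.7.
Posterior mean = α/(α+β) = 16.3/49 = 0.3327.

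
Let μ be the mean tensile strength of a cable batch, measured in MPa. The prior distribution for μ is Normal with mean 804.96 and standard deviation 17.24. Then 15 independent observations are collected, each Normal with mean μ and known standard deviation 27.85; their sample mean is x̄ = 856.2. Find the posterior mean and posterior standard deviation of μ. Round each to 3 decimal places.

Posterior mean ≈ 848.607; posterior SD ≈ 6.637

With known σ, the Normal prior is conjugate. Weight on the data is w = (n/σ²)/(n/σ² + 1/τ₀²) = 0.0193393/(0.0193393+0.00336454) = 0.85181.
Posterior mean = w·x̄ + (1−w)·μ₀ = 0.85181·856.2 + 0.14819·804.96 = 848.607. Posterior variance = 1/(0.0193393+0.00336454) = 44.0454, so SD = 6.637.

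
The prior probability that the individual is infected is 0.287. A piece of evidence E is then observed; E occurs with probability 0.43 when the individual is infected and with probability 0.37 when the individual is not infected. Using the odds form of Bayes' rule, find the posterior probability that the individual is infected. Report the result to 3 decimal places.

Posterior probability ≈ 0.319

Prior odds = 0.287/(1−0.287) = 0.40252. In log-odds, ln(0.40252) = -0.91000.
Add log likelihood ratio: ln(1.1622) = 0.15028.
Posterior log-odds = -0.75972, so posterior odds = exp(-0.75972) = 0.46780. Converting, P(H|E) = 0.46780/1.4678 = 0.319.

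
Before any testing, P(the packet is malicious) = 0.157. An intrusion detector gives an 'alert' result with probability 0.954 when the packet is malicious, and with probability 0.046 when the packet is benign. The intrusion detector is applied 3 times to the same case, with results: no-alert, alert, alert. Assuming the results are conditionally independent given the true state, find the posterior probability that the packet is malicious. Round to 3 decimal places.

Posterior P(H) ≈ 0.794

With H the event that the packet is malicious, the joint likelihood of the observed sequence is P(data|H) = 0.046·0.954·0.954 = 0.041865 and P(data|¬H) = 0.954·0.046·0.046 = 0.0020187.
Bayes: P(H|data) = 0.157·0.041865 / (0.157·0.041865 + 0.843·0.0020187) = 0.0065729/0.0082746 = 0.7943.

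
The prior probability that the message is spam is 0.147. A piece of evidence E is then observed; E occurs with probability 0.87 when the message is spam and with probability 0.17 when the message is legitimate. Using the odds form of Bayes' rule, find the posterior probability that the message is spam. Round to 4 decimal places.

Posterior probability ≈ 0.4686

Prior odds = 0.147/(1−0.147) = 0.17233.
Likelihood ratio for E = 0.87/0.17 = 5.1176.
Posterior odds = prior odds × LR = 0.88194.
Posterior probability = odds/(1+odds) = 0.88194/1.8819 = 0.4686.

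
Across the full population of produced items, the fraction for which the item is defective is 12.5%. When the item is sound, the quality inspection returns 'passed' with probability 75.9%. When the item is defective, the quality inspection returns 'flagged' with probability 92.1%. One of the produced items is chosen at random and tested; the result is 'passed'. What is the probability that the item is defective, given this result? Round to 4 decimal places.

Let H be the event that the item is defective. P(H) = 0.125, so P(¬H) = 0.875. With E the 'passed' result, P(E|H) = 0.079 and P(E|¬H) = 0.759.
P(E) = 0.079·0.125 + 0.759·0.875 = 0.0098750 + 0.66412 = 0.67400.
By Bayes' theorem, P(H|E) = 0.0098750 / 0.67400 = 0.0147.

P(H | E) ≈ 0.0147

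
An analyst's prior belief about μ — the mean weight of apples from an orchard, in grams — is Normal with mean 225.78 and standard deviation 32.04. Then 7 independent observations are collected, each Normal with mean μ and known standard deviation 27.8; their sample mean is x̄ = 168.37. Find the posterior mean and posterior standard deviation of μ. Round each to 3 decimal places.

Prior precision 1/τ₀² = 1/32.04² = 0.00097413; data precision n/σ² = 7/27.8² = 0.00905750.
Posterior precision = 0.00097413 + 0.00905750 = 0.0100316, giving posterior SD = 1/√0.0100316 = 9.984.
Posterior mean = (0.00097413·225.78 + 0.00905750·168.37) / 0.0100316 = 173.945.

Posterior mean ≈ 173.945; posterior SD ≈ 9.984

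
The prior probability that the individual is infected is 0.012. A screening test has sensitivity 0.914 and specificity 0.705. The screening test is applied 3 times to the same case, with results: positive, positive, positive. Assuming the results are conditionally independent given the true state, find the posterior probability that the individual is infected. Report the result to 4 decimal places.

Posterior P(H) ≈ 0.2654

Let H be the event that the individual is infected; start with P(H) = 0.012. P('positive'|H) = 0.914, P('positive'|¬H) = 0.295.
Update on result 1 ('positive'): P(H) ← 0.914·0.0120 / (0.914·0.0120 + 0.295·0.9880) = 0.010968/0.30243 = 0.0363.
Update on result 2 ('positive'): P(H) ← 0.914·0.0363 / (0.914·0.0363 + 0.295·0.9637) = 0.033148/0.31745 = 0.1044.
Update on result 3 ('positive'): P(H) ← 0.914·0.1044 / (0.914·0.1044 + 0.295·0.8956) = 0.095439/0.35964 = 0.2654.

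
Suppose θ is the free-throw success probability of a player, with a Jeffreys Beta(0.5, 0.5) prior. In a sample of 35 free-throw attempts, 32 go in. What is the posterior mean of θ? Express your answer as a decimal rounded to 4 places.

Observing 32 successes and 3 failures updates Beta(0.5, 0.5) by adding the success and failure counts to the two shape parameters: α = 0.5+32 = 32.5, β = 0.5+3 = 3.5.
E[θ | data] = 32.5/(32.5+3.5) = 0.9028.

Posterior mean ≈ 0.9028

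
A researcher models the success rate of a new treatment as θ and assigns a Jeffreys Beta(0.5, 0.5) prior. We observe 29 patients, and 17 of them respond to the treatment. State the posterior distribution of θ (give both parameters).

Observing 17 successes and 12 failures updates Beta(0.5, 0.5) by adding the success and failure counts to the two shape parameters: α = 0.5+17 = 17.5, β = 0.5+12 = 12.5.

Posterior: Beta(17.5, 12.5)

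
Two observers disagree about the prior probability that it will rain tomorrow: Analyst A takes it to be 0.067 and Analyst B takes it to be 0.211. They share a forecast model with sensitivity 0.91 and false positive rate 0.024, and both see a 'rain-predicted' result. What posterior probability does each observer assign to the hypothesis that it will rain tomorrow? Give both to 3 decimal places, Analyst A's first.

P('+'|H) = 0.91, P('+'|¬H) = 0.024.
Analyst A: numerator 0.91·0.067 = 0.060970; evidence = 0.060970+0.024·0.933 = 0.083362; posterior = 0.731.
Analyst B: numerator 0.91·0.211 = 0.19201; evidence = 0.19201+0.024·0.789 = 0.21095; posterior = 0.910.

Analyst A: 0.731; Analyst B: 0.910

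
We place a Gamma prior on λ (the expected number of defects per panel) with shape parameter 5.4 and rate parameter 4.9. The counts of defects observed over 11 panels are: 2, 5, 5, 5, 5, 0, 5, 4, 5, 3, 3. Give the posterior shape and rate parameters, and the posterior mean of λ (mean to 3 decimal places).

Posterior: Gamma(shape=47.4, rate=15.9); mean ≈ 2.981

Total count ∑xᵢ = 42 over n = 11 panels.
Gamma is conjugate to the Poisson likelihood: posterior is Gamma(shape = 5.4+42 = 47.4, rate = 4.9+11 = 15.9).
E[λ | data] = 47.4/15.9 = 2.981.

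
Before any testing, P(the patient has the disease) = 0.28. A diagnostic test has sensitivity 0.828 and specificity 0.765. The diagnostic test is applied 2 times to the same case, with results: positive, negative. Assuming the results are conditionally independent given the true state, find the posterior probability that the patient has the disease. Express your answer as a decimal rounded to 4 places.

Posterior P(H) ≈ 0.2355

With H the event that the patient has the disease, the joint likelihood of the observed sequence is P(data|H) = 0.828·0.172 = 0.14242 and P(data|¬H) = 0.235·0.765 = 0.17977.
Bayes: P(H|data) = 0.28·0.14242 / (0.28·0.14242 + 0.72·0.17977) = 0.039876/0.16931 = 0.2355.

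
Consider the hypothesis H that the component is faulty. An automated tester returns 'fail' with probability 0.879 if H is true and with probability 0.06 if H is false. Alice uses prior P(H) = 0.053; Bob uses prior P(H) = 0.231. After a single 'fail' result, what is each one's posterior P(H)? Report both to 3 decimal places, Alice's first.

The likelihood ratio for a 'fail' result is 0.879/0.06 = 14.650.
Alice: prior odds 0.053/0.947 = 0.055966; posterior odds 0.81990; posterior probability 0.451.
Bob: prior odds 0.231/0.769 = 0.30039; posterior odds 4.4007; posterior probability 0.815.

Alice: 0.451; Bob: 0.815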